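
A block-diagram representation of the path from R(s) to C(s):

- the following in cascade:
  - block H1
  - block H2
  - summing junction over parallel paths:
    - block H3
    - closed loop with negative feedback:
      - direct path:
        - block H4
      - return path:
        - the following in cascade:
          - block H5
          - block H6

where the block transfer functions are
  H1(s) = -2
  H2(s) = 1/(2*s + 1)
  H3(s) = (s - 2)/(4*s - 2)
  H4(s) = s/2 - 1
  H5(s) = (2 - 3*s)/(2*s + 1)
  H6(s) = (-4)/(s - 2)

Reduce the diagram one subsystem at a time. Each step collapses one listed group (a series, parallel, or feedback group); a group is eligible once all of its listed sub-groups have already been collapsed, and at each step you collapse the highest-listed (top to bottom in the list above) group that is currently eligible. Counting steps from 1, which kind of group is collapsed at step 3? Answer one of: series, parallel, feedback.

Answer: parallel

Working:
Step 1: combine H5, H6 in series
Step 2: close the feedback loop around H4, (H5*H6)
Step 3: reduce the parallel group H3, [H4/(1+H4*(H5*H6))]
Step 4: series reduction of H1, H2, (H3+[H4/(1+H4*(H5*H6))])
Step 3 collapses a parallel group.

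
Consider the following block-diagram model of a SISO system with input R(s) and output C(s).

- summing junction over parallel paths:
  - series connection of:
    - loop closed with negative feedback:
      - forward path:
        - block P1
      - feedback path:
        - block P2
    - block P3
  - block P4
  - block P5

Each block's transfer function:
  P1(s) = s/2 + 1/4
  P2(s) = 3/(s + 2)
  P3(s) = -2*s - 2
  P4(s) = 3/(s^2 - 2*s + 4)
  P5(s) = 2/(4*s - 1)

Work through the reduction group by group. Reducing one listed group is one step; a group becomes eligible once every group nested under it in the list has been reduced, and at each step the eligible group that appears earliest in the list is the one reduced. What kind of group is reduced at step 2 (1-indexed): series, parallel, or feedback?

(1) close the feedback loop around P1, P2
(2) series reduction of [P1/(1+P1*P2)], P3
(3) add ([P1/(1+P1*P2)]*P3), P4, P5 (parallel)
So the answer for step 2 is series.

Therefore the answer is series.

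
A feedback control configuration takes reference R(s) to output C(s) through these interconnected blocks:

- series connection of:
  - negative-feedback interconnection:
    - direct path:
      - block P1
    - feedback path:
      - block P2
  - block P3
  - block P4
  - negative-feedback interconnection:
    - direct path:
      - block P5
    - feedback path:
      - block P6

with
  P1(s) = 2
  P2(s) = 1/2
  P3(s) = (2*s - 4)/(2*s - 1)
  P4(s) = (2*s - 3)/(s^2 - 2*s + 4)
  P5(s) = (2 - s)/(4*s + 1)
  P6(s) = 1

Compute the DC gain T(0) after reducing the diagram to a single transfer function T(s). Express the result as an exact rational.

Step 1. apply the feedback formula to P1, P2 = 1
Step 2. reduce the feedback loop with forward P5 and return P6 = (2 - s)/(3*s + 3)
Step 3. cascade [P1/(1+P1*P2)], P3, P4, [P5/(1+P5*P6)] = (-4*s^3 + 22*s^2 - 40*s + 24)/(6*s^4 - 9*s^3 + 15*s^2 + 18*s - 12)
DC gain: substitute s = 0 into T(s) from step 3: T(0) = 24/(-12) = -2.

Answer: -2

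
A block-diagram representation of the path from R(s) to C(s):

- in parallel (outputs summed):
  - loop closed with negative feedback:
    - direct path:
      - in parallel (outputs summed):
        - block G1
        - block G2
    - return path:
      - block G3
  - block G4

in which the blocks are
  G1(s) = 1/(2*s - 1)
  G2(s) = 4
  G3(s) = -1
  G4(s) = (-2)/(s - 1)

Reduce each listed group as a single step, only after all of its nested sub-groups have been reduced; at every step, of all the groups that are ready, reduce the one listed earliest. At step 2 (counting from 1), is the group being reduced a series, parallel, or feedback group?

(1) sum the parallel branches G1, G2
(2) feedback reduction of (G1+G2), G3
(3) combine [(G1+G2)/(1+(G1+G2)*G3)], G4 in parallel
Step 2 collapses a feedback group.

Therefore the answer is feedback.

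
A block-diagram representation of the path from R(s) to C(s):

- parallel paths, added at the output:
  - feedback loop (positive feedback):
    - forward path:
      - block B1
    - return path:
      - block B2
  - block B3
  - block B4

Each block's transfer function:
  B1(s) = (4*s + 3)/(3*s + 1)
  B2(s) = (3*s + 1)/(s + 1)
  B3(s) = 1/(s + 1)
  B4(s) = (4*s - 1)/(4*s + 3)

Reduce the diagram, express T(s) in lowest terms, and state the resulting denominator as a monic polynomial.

(1) feedback reduction of B1, B2, giving (-4*s^2 - 7*s - 3)/(9*s^2 + 9*s + 2)
(2) combine [B1/(1-B1*B2)], B3, B4 in parallel, giving (20*s^4 + 43*s^3 + 16*s^2 - 10*s - 5)/(36*s^4 + 99*s^3 + 98*s^2 + 41*s + 6)
Step 2 gives the fully reduced T(s), with no common factor left to cancel. The denominator's leading coefficient is 36, so divide each of its coefficients by 36 to get the monic form.

Therefore the answer is s^4 + 11*s^3/4 + 49*s^2/18 + 41*s/36 + 1/6.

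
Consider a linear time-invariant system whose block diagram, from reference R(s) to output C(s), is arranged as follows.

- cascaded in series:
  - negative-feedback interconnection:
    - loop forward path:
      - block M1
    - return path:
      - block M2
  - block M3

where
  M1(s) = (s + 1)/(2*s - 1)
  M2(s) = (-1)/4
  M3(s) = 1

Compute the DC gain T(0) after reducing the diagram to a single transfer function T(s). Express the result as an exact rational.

First reduce the diagram to T(s).

Step 1. apply the feedback formula to M1, M2, giving (4*s + 4)/(7*s - 5)
Step 2. combine [M1/(1+M1*M2)], M3 in series, giving (4*s + 4)/(7*s - 5)
Step 2 gives the overall T(s). Then T(0) = 4/(-5) = -4/5.

Answer: -4/5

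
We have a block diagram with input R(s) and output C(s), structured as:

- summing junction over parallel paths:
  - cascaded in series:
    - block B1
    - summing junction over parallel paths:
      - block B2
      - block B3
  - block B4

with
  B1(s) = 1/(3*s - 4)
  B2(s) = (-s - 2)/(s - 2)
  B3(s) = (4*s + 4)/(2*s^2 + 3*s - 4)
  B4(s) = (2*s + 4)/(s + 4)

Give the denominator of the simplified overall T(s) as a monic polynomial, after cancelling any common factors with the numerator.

Reducing step by step:

Step 1. parallel reduction of B2, B3 gives (-2*s^3 - 3*s^2 - 6*s)/(2*s^3 - s^2 - 10*s + 8)
Step 2. cascade B1, (B2+B3) gives (-2*s^3 - 3*s^2 - 6*s)/(6*s^4 - 11*s^3 - 26*s^2 + 64*s - 32)
Step 3. reduce the parallel group (B1*(B2+B3)), B4 gives (12*s^5 - 107*s^3 + 6*s^2 + 168*s - 128)/(6*s^5 + 13*s^4 - 70*s^3 - 40*s^2 + 224*s - 128)
Step 3 gives the fully reduced T(s), with no common factor left to cancel. The denominator's leading coefficient is 6, so divide each of its coefficients by 6 to get the monic form.

Answer: s^5 + 13*s^4/6 - 35*s^3/3 - 20*s^2/3 + 112*s/3 - 64/3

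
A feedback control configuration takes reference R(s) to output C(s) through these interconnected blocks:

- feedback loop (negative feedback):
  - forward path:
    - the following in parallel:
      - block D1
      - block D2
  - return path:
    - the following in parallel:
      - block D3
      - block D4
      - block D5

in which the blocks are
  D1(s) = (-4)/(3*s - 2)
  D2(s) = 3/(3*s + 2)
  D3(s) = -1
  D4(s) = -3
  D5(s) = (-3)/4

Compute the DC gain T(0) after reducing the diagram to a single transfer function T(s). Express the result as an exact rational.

First reduce the diagram to T(s).

Step 1: combine D1, D2 in parallel = (-3*s - 14)/(9*s^2 - 4)
Step 2: add D3, D4, D5 (parallel) = (-19)/4
Step 3: close the feedback loop around (D1+D2), (D3+D4+D5) = (-12*s - 56)/(36*s^2 + 57*s + 250)
Step 3 gives the overall T(s). Then T(0) = -56/250 = -28/125.

Answer: -28/125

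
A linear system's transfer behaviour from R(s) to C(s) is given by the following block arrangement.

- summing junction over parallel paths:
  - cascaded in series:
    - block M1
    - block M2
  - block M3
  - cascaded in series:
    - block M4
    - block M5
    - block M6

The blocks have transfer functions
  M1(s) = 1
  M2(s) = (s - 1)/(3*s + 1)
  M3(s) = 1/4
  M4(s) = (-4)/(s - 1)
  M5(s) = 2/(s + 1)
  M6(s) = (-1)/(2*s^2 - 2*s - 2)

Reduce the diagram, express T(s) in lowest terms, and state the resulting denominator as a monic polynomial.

Step 1. reduce the series chain M1, M2; result (s - 1)/(3*s + 1)
Step 2. reduce the series chain M4, M5, M6; result 4/(s^4 - s^3 - 2*s^2 + s + 1)
Step 3. sum the parallel branches (M1*M2), M3, (M4*M5*M6); result (7*s^5 - 10*s^4 - 11*s^3 + 13*s^2 + 52*s + 13)/(12*s^5 - 8*s^4 - 28*s^3 + 4*s^2 + 16*s + 4)
No further cancellation is possible in the step-3 result, so that is T(s). Its denominator becomes monic after dividing by the leading coefficient 12.

Therefore the answer is s^5 - 2*s^4/3 - 7*s^3/3 + s^2/3 + 4*s/3 + 1/3.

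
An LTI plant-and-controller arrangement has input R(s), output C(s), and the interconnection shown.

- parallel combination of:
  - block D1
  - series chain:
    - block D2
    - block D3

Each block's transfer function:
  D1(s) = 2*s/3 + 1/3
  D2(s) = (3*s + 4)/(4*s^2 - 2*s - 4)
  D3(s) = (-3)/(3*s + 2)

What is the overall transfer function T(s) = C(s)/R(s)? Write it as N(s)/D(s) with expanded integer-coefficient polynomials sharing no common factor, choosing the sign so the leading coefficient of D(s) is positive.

First reduce the diagram to T(s).

1. series reduction of D2, D3 = (-9*s - 12)/(12*s^3 + 2*s^2 - 16*s - 8)
2. sum the parallel branches D1, (D2*D3): this yields T(s), and no further normalization is needed

Answer: (24*s^4 + 16*s^3 - 30*s^2 - 59*s - 44)/(36*s^3 + 6*s^2 - 48*s - 24)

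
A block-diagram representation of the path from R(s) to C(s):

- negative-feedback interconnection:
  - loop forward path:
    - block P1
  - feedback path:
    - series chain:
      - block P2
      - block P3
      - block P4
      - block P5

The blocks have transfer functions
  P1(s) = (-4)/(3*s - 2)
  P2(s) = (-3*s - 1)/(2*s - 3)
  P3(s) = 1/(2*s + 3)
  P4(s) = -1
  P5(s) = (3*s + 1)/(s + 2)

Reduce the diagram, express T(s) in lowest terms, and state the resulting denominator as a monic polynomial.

[1] multiply P2, P3, P4, P5 (series) -> (9*s^2 + 6*s + 1)/(4*s^3 + 8*s^2 - 9*s - 18)
[2] apply the feedback formula to P1, (P2*P3*P4*P5) -> (-16*s^3 - 32*s^2 + 36*s + 72)/(12*s^4 + 16*s^3 - 79*s^2 - 60*s + 32)
No further cancellation is possible in the step-2 result, so that is T(s). Its denominator becomes monic after dividing by the leading coefficient 12.

Hence the answer: s^4 + 4*s^3/3 - 79*s^2/12 - 5*s + 8/3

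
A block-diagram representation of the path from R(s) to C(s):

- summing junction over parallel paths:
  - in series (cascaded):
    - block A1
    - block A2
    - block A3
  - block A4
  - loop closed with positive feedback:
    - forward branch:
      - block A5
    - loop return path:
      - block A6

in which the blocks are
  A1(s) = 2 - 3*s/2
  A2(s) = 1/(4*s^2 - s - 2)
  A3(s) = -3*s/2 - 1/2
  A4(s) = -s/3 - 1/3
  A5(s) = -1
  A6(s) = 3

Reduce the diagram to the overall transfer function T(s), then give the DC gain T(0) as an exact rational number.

The answer is -1/12.

Reasoning:
1. multiply A1, A2, A3 (series) -> (9*s^2 - 9*s - 4)/(16*s^2 - 4*s - 8)
2. feedback reduction of A5, A6 -> (-1)/4
3. combine (A1*A2*A3), A4, [A5/(1-A5*A6)] in parallel -> (-16*s^3 + 3*s^2 - 12*s + 2)/(48*s^2 - 12*s - 24)
DC gain: substitute s = 0 into T(s) from step 3: T(0) = 2/(-24) = -1/12.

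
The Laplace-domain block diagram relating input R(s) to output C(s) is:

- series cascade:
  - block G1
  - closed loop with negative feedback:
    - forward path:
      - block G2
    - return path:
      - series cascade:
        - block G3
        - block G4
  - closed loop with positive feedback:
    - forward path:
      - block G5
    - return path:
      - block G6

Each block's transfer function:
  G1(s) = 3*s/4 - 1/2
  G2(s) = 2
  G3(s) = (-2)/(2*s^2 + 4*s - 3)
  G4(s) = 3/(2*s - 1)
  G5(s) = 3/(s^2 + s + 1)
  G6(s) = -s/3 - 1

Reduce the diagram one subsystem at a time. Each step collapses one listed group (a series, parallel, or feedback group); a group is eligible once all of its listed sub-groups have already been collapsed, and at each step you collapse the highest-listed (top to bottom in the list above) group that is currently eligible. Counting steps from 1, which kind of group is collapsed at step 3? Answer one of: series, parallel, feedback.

Step 1 - multiply G3, G4 (series)
Step 2 - apply the feedback formula to G2, (G3*G4)
Step 3 - feedback reduction of G5, G6
Step 4 - combine G1, [G2/(1+G2*(G3*G4))], [G5/(1-G5*G6)] in series
The group at step 3 is a feedback group.

Final answer: feedback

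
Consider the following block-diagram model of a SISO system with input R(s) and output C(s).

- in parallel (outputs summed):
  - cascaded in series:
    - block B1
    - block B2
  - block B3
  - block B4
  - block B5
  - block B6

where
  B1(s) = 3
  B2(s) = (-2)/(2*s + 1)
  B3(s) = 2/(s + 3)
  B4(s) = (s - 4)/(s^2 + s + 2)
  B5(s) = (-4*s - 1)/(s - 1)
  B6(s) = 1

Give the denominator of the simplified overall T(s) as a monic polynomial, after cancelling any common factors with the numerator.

[1] cascade B1, B2, giving (-6)/(2*s + 1)
[2] reduce the parallel group (B1*B2), B3, B4, B5, B6, giving (-6*s^5 - 31*s^4 - 79*s^3 - 105*s^2 - 51*s + 32)/(2*s^5 + 7*s^4 + 5*s^3 + 3*s^2 - 11*s - 6)
The result of step 2 is T(s) in lowest terms. Its denominator has leading coefficient 2; dividing the denominator through by 2 makes it monic.

Hence the answer: s^5 + 7*s^4/2 + 5*s^3/2 + 3*s^2/2 - 11*s/2 - 3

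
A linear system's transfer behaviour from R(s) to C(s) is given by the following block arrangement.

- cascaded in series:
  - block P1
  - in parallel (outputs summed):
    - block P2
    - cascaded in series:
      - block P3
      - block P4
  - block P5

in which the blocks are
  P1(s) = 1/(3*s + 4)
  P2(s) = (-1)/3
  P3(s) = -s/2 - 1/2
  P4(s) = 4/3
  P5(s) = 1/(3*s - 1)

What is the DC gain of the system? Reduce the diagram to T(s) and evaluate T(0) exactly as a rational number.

(1) multiply P3, P4 (series): -2*s/3 - 2/3
(2) reduce the parallel group P2, (P3*P4): -2*s/3 - 1
(3) cascade P1, (P2+(P3*P4)), P5: (-2*s - 3)/(27*s^2 + 27*s - 12)
That last expression is T(s); at s = 0 only the constant terms survive, so T(0) = -3/(-12) = 1/4.

Therefore the answer is 1/4.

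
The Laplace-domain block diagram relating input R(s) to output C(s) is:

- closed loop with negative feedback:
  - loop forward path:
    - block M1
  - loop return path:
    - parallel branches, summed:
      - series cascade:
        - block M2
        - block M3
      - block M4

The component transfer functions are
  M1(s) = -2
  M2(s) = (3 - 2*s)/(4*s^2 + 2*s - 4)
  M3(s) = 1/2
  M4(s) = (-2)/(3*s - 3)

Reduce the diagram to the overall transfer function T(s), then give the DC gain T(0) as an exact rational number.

Answer: -24/5

Working:
Step 1. series reduction of M2, M3 = (3 - 2*s)/(8*s^2 + 4*s - 8)
Step 2. parallel reduction of (M2*M3), M4 = (-22*s^2 + 7*s + 7)/(24*s^3 - 12*s^2 - 36*s + 24)
Step 3. feedback reduction of M1, ((M2*M3)+M4) = (-24*s^3 + 12*s^2 + 36*s - 24)/(12*s^3 + 16*s^2 - 25*s + 5)
Evaluating the step-3 result (the overall T(s)) at s = 0 gives T(0) = -24/5.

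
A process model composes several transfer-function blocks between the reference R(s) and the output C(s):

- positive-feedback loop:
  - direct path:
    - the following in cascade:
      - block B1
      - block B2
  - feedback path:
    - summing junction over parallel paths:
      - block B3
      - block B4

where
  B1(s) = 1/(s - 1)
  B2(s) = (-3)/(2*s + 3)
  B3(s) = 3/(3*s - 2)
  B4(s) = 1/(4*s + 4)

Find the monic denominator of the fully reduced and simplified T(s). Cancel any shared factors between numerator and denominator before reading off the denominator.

1. reduce the series chain B1, B2, giving (-3)/(2*s^2 + s - 3)
2. add B3, B4 (parallel), giving (15*s + 10)/(12*s^2 + 4*s - 8)
3. collapse the loop ((B1*B2) forward, (B3+B4) return), giving (-36*s^2 - 12*s + 24)/(24*s^4 + 20*s^3 - 48*s^2 + 25*s + 54)
That last expression is T(s), already simplified. Scaling its denominator by 1/24 (the reciprocal of the leading coefficient) yields the monic denominator.

Therefore the answer is s^4 + 5*s^3/6 - 2*s^2 + 25*s/24 + 9/4.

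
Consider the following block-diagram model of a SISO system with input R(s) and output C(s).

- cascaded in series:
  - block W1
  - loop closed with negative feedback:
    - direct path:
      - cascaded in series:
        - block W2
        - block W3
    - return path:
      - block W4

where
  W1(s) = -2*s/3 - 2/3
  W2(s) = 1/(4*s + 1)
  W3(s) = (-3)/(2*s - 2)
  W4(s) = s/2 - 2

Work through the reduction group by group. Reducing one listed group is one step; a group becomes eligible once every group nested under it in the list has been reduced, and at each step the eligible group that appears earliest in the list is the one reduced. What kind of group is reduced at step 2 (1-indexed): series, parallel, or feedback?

[1] multiply W2, W3 (series)
[2] reduce the feedback loop with forward (W2*W3) and return W4
[3] reduce the series chain W1, [(W2*W3)/(1+(W2*W3)*W4)]
Step 2: feedback.

Final answer: feedback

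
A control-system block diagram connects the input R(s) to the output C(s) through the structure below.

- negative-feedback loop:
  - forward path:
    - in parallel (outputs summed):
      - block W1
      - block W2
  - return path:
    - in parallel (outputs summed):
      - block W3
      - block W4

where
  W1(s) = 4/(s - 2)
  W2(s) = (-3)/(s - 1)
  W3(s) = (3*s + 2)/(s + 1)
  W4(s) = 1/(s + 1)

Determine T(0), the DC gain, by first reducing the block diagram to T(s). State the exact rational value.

First reduce the diagram to T(s).

Step 1: reduce the parallel group W1, W2, giving (s + 2)/(s^2 - 3*s + 2)
Step 2: combine W3, W4 in parallel, giving 3
Step 3: apply the feedback formula to (W1+W2), (W3+W4), giving (s + 2)/(s^2 + 8)
The step-3 result is T(s). Setting s = 0: T(0) = 2/8 = 1/4.

Answer: 1/4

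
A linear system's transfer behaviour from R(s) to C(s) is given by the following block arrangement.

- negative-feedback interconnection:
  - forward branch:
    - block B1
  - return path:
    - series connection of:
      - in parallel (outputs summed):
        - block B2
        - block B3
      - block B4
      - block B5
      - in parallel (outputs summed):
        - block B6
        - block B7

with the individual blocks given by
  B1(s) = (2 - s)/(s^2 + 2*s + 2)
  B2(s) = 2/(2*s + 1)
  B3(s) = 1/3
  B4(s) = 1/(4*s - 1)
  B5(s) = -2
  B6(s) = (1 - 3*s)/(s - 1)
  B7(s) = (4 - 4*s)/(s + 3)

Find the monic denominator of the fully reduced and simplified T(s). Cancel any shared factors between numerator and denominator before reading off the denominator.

Reducing step by step:

Step 1 - add B2, B3 (parallel) = (2*s + 7)/(6*s + 3)
Step 2 - combine B6, B7 in parallel = (-7*s^2 - 1)/(s^2 + 2*s - 3)
Step 3 - cascade (B2+B3), B4, B5, (B6+B7) = (28*s^3 + 98*s^2 + 4*s + 14)/(24*s^4 + 54*s^3 - 63*s^2 - 24*s + 9)
Step 4 - apply the feedback formula to B1, ((B2+B3)*B4*B5*(B6+B7)) = (-24*s^5 - 6*s^4 + 171*s^3 - 102*s^2 - 57*s + 18)/(24*s^6 + 102*s^5 + 65*s^4 - 84*s^3 + 27*s^2 - 36*s + 46)
Step 4 gives the fully reduced T(s), with no common factor left to cancel. The denominator's leading coefficient is 24, so divide each of its coefficients by 24 to get the monic form.

Answer: s^6 + 17*s^5/4 + 65*s^4/24 - 7*s^3/2 + 9*s^2/8 - 3*s/2 + 23/12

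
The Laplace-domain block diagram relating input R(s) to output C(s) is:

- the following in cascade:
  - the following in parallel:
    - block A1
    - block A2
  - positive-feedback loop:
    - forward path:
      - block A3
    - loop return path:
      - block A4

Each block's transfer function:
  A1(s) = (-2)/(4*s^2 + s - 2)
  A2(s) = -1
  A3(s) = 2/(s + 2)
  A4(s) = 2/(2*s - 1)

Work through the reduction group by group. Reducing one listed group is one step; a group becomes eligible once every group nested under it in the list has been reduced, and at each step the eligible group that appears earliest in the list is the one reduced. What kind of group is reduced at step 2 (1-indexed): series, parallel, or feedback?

1. reduce the parallel group A1, A2
2. apply the feedback formula to A3, A4
3. series reduction of (A1+A2), [A3/(1-A3*A4)]
The group at step 2 is a feedback group.

Answer: feedback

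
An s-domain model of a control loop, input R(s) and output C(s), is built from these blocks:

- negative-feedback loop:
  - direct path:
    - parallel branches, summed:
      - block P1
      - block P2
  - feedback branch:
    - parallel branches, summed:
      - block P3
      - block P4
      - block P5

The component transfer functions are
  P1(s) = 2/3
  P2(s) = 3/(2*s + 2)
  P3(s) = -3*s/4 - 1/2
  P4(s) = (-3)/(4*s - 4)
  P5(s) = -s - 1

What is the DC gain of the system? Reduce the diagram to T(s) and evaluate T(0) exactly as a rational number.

(1) add P1, P2 (parallel); result (4*s + 13)/(6*s + 6)
(2) combine P3, P4, P5 in parallel; result (-7*s^2 + s + 3)/(4*s - 4)
(3) apply the feedback formula to (P1+P2), (P3+P4+P5); result (-16*s^2 - 36*s + 52)/(28*s^3 + 63*s^2 - 25*s - 15)
DC gain: substitute s = 0 into T(s) from step 3: T(0) = 52/(-15) = -52/15.

Hence the answer: -52/15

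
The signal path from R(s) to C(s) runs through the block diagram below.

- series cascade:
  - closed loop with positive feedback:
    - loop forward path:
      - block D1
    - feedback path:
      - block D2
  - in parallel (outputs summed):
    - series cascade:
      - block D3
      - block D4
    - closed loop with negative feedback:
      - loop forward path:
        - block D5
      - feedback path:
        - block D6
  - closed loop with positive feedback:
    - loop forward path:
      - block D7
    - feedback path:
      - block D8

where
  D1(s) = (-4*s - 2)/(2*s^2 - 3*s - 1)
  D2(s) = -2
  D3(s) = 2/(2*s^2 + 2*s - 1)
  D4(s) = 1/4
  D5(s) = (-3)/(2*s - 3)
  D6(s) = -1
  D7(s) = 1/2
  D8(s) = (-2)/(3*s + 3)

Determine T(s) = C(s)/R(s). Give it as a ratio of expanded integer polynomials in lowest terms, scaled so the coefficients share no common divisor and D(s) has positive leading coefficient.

Answer: (36*s^4 + 84*s^3 + 45*s^2 - 12*s - 9)/(24*s^6 - 76*s^5 - 348*s^4 - 266*s^3 + 38*s^2 + 40*s)

Working:
1. collapse the loop (D1 forward, D2 return), giving (-4*s - 2)/(2*s^2 - 11*s - 5)
2. combine D3, D4 in series, giving 1/(4*s^2 + 4*s - 2)
3. close the feedback loop around D5, D6, giving (-3)/(2*s)
4. add (D3*D4), [D5/(1+D5*D6)] (parallel), giving (-6*s^2 - 5*s + 3)/(4*s^3 + 4*s^2 - 2*s)
5. close the feedback loop around D7, D8, giving (3*s + 3)/(6*s + 8)
6. multiply [D1/(1-D1*D2)], ((D3*D4)+[D5/(1+D5*D6)]), [D7/(1-D7*D8)] (series), giving the overall T(s)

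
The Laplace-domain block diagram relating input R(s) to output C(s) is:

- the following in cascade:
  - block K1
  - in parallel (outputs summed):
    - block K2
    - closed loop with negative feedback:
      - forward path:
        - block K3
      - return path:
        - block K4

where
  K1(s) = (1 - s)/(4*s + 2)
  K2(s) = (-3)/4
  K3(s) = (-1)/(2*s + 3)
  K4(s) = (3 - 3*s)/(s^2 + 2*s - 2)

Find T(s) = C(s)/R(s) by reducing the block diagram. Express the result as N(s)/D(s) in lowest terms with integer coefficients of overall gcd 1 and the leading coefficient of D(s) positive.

The answer is (6*s^4 + 19*s^3 - 2*s^2 - 58*s + 35)/(32*s^4 + 128*s^3 + 136*s^2 - 104*s - 72).

Reasoning:
(1) close the feedback loop around K3, K4: (-s^2 - 2*s + 2)/(2*s^3 + 7*s^2 + 5*s - 9)
(2) combine K2, [K3/(1+K3*K4)] in parallel: (-6*s^3 - 25*s^2 - 23*s + 35)/(8*s^3 + 28*s^2 + 20*s - 36)
(3) combine K1, (K2+[K3/(1+K3*K4)]) in series - this is the overall T(s), already in the required normalized form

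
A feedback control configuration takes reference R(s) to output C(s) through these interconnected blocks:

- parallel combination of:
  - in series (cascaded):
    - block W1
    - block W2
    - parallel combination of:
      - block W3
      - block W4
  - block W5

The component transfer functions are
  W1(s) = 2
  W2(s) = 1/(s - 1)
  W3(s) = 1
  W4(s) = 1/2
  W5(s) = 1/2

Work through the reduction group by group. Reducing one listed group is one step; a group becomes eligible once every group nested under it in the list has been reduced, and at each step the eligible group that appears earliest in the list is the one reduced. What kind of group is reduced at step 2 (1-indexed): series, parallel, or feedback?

The answer is series.

Reasoning:
Step 1: add W3, W4 (parallel)
Step 2: cascade W1, W2, (W3+W4)
Step 3: reduce the parallel group (W1*W2*(W3+W4)), W5
So the answer for step 2 is series.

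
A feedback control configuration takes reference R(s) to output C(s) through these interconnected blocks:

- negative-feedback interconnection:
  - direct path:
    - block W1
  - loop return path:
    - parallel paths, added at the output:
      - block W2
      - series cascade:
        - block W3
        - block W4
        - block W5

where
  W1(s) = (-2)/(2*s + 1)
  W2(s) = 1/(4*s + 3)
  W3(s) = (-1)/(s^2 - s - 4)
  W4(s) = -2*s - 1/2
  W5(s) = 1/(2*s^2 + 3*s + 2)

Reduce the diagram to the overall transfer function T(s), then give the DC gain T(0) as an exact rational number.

Reducing step by step:

Step 1 - multiply W3, W4, W5 (series); result (4*s + 1)/(4*s^4 + 2*s^3 - 18*s^2 - 28*s - 16)
Step 2 - sum the parallel branches W2, (W3*W4*W5); result (4*s^4 + 2*s^3 - 2*s^2 - 12*s - 13)/(16*s^5 + 20*s^4 - 66*s^3 - 166*s^2 - 148*s - 48)
Step 3 - feedback reduction of W1, (W2+(W3*W4*W5)); result (-16*s^5 - 20*s^4 + 66*s^3 + 166*s^2 + 148*s + 48)/(16*s^6 + 28*s^5 - 60*s^4 - 201*s^3 - 229*s^2 - 110*s - 11)
The step-3 result is T(s). Setting s = 0: T(0) = 48/(-11) = -48/11.

Answer: -48/11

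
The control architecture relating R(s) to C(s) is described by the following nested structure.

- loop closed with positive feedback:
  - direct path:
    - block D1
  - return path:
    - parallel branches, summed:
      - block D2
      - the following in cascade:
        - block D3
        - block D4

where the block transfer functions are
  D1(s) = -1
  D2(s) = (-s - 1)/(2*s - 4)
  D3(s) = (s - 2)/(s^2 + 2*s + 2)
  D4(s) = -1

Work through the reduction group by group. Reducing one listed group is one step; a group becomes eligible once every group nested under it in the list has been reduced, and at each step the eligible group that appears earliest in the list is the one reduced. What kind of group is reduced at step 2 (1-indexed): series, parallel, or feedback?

Reducing step by step:

Step 1 - cascade D3, D4
Step 2 - sum the parallel branches D2, (D3*D4)
Step 3 - close the feedback loop around D1, (D2+(D3*D4))
Step 2 collapses a parallel group.

Answer: parallel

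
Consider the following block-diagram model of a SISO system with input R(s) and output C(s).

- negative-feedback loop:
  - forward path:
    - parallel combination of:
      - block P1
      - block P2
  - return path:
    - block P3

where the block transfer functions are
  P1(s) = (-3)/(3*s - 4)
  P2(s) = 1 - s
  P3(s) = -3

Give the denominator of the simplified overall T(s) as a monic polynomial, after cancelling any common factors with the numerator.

Step 1: combine P1, P2 in parallel = (-3*s^2 + 7*s - 7)/(3*s - 4)
Step 2: collapse the loop ((P1+P2) forward, P3 return) = (-3*s^2 + 7*s - 7)/(9*s^2 - 18*s + 17)
Step 2 gives the fully reduced T(s), with no common factor left to cancel. The denominator's leading coefficient is 9, so divide each of its coefficients by 9 to get the monic form.

Therefore the answer is s^2 - 2*s + 17/9.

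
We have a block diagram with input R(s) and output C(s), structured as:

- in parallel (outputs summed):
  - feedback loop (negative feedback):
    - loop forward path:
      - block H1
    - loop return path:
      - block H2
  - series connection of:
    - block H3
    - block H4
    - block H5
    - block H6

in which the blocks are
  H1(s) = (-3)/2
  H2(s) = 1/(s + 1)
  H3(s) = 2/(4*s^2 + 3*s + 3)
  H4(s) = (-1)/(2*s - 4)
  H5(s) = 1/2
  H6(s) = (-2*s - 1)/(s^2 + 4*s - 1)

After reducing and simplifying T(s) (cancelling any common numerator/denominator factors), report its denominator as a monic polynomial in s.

Step 1: feedback reduction of H1, H2 -> (-3*s - 3)/(2*s - 1)
Step 2: combine H3, H4, H5, H6 in series -> (2*s + 1)/(8*s^5 + 22*s^4 - 54*s^3 - 26*s^2 - 42*s + 12)
Step 3: parallel reduction of [H1/(1+H1*H2)], (H3*H4*H5*H6) -> (-24*s^6 - 90*s^5 + 96*s^4 + 240*s^3 + 208*s^2 + 90*s - 37)/(16*s^6 + 36*s^5 - 130*s^4 + 2*s^3 - 58*s^2 + 66*s - 12)
No further cancellation is possible in the step-3 result, so that is T(s). Its denominator becomes monic after dividing by the leading coefficient 16.

Answer: s^6 + 9*s^5/4 - 65*s^4/8 + s^3/8 - 29*s^2/8 + 33*s/8 - 3/4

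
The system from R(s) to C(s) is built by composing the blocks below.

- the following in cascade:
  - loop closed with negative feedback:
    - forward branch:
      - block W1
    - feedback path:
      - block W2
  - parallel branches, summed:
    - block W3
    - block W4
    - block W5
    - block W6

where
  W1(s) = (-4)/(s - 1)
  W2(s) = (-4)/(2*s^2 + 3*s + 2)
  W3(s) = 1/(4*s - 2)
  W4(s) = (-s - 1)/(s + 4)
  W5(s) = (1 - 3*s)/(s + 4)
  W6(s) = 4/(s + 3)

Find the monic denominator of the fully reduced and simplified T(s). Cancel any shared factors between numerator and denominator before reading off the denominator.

First reduce the diagram to T(s).

[1] apply the feedback formula to W1, W2 = (-8*s^2 - 12*s - 8)/(2*s^3 + s^2 - s + 14)
[2] add W3, W4, W5, W6 (parallel) = (-16*s^3 - 23*s^2 + 87*s - 20)/(4*s^3 + 26*s^2 + 34*s - 24)
[3] cascade [W1/(1+W1*W2)], (W3+W4+W5+W6) = (64*s^5 + 188*s^4 - 146*s^3 - 350*s^2 - 228*s + 80)/(4*s^6 + 28*s^5 + 45*s^4 + 8*s^3 + 153*s^2 + 250*s - 168)
That last expression is T(s), already simplified. Scaling its denominator by 1/4 (the reciprocal of the leading coefficient) yields the monic denominator.

Answer: s^6 + 7*s^5 + 45*s^4/4 + 2*s^3 + 153*s^2/4 + 125*s/2 - 42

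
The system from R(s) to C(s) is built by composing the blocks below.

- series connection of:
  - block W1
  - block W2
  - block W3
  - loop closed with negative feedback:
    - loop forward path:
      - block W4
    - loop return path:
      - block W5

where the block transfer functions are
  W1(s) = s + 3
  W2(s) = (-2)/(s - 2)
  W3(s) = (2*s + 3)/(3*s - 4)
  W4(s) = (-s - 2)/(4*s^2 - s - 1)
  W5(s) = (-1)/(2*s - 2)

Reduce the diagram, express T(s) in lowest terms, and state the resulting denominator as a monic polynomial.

Step 1 - collapse the loop (W4 forward, W5 return), giving (-2*s^2 - 2*s + 4)/(8*s^3 - 10*s^2 + s + 4)
Step 2 - reduce the series chain W1, W2, W3, [W4/(1+W4*W5)], giving (8*s^4 + 44*s^3 + 56*s^2 - 36*s - 72)/(24*s^5 - 110*s^4 + 167*s^3 - 78*s^2 - 32*s + 32)
Step 2 gives the fully reduced T(s), with no common factor left to cancel. The denominator's leading coefficient is 24, so divide each of its coefficients by 24 to get the monic form.

Final answer: s^5 - 55*s^4/12 + 167*s^3/24 - 13*s^2/4 - 4*s/3 + 4/3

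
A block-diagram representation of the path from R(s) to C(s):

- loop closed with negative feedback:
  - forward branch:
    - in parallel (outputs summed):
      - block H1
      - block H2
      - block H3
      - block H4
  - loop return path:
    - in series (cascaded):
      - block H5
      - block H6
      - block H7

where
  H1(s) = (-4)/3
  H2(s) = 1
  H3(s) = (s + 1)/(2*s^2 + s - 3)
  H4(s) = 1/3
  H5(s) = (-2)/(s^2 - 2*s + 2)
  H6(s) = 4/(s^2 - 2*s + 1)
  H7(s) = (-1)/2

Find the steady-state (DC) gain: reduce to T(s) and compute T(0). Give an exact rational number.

Reducing step by step:

1. reduce the parallel group H1, H2, H3, H4 = (s + 1)/(2*s^2 + s - 3)
2. cascade H5, H6, H7 = 4/(s^4 - 4*s^3 + 7*s^2 - 6*s + 2)
3. collapse the loop ((H1+H2+H3+H4) forward, (H5*H6*H7) return) = (s^5 - 3*s^4 + 3*s^3 + s^2 - 4*s + 2)/(2*s^6 - 7*s^5 + 7*s^4 + 7*s^3 - 23*s^2 + 24*s - 2)
DC gain: substitute s = 0 into T(s) from step 3: T(0) = 2/(-2) = -1.

Answer: -1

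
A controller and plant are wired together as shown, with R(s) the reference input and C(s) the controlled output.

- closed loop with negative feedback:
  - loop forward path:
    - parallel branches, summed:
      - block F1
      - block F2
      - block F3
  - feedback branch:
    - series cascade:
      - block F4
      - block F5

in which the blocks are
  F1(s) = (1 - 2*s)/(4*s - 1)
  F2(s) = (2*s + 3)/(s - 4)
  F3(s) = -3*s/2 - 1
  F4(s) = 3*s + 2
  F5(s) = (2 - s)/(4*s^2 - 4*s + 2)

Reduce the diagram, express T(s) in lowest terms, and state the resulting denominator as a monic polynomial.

[1] sum the parallel branches F1, F2, F3 = (-12*s^3 + 55*s^2 + 60*s - 22)/(8*s^2 - 34*s + 8)
[2] cascade F4, F5 = (-3*s^2 + 4*s + 4)/(4*s^2 - 4*s + 2)
[3] apply the feedback formula to (F1+F2+F3), (F4*F5) = (-48*s^5 + 268*s^4 - 4*s^3 - 218*s^2 + 208*s - 44)/(36*s^5 - 181*s^4 - 176*s^3 + 710*s^2 + 52*s - 72)
No further cancellation is possible in the step-3 result, so that is T(s). Its denominator becomes monic after dividing by the leading coefficient 36.

Final answer: s^5 - 181*s^4/36 - 44*s^3/9 + 355*s^2/18 + 13*s/9 - 2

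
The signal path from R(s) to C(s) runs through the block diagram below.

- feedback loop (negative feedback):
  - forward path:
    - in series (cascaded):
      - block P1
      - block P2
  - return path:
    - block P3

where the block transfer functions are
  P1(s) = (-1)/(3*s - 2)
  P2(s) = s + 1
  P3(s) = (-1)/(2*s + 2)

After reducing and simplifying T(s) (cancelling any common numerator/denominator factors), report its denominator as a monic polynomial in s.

(1) reduce the series chain P1, P2 -> (-s - 1)/(3*s - 2)
(2) reduce the feedback loop with forward (P1*P2) and return P3 -> (-2*s - 2)/(6*s - 3)
No further cancellation is possible in the step-2 result, so that is T(s). Its denominator becomes monic after dividing by the leading coefficient 6.

Final answer: s - 1/2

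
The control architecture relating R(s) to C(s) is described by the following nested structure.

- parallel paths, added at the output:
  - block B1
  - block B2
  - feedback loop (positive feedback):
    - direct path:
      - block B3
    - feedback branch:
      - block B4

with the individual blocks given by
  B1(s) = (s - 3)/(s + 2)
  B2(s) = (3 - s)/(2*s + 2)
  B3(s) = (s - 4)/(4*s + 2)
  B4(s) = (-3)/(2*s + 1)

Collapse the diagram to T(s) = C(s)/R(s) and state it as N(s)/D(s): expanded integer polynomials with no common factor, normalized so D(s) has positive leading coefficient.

Step 1 - apply the feedback formula to B3, B4, giving (2*s^2 - 7*s - 4)/(8*s^2 + 11*s - 10)
Step 2 - reduce the parallel group B1, B2, [B3/(1-B3*B4)], giving the overall T(s)

Final answer: (12*s^3 - 39*s^2 - 7*s - 8)/(16*s^3 + 38*s^2 + 2*s - 20)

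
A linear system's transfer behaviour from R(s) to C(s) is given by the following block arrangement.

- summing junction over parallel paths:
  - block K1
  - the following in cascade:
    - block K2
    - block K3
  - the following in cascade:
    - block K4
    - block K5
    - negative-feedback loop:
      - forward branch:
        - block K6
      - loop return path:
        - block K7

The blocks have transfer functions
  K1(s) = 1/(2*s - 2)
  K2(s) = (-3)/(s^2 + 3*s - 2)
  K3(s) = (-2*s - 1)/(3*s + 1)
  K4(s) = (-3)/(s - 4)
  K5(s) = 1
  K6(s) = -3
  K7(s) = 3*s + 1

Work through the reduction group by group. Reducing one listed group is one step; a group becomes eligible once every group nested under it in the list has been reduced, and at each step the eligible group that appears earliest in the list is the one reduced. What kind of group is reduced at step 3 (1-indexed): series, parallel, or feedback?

Step 1 - cascade K2, K3
Step 2 - collapse the loop (K6 forward, K7 return)
Step 3 - combine K4, K5, [K6/(1+K6*K7)] in series
Step 4 - sum the parallel branches K1, (K2*K3), (K4*K5*[K6/(1+K6*K7)])
At step 3 the group reduced is series.

Final answer: series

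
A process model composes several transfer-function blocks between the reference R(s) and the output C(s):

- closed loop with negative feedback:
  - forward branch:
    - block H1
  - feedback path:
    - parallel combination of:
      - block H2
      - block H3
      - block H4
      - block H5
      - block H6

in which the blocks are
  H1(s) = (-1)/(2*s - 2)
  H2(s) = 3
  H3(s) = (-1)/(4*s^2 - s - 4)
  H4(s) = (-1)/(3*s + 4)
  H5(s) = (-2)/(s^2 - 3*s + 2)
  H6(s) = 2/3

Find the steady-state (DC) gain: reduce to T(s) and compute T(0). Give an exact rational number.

Answer: 3/14

Working:
Step 1. add H2, H3, H4, H5, H6 (parallel), giving (132*s^5 - 265*s^4 - 383*s^3 + 554*s^2 + 260*s - 256)/(36*s^5 - 69*s^4 - 93*s^3 + 174*s^2 + 48*s - 96)
Step 2. close the feedback loop around H1, (H2+H3+H4+H5+H6), giving (-36*s^5 + 69*s^4 + 93*s^3 - 174*s^2 - 48*s + 96)/(72*s^6 - 342*s^5 + 217*s^4 + 917*s^3 - 806*s^2 - 548*s + 448)
That last expression is T(s); at s = 0 only the constant terms survive, so T(0) = 96/448 = 3/14.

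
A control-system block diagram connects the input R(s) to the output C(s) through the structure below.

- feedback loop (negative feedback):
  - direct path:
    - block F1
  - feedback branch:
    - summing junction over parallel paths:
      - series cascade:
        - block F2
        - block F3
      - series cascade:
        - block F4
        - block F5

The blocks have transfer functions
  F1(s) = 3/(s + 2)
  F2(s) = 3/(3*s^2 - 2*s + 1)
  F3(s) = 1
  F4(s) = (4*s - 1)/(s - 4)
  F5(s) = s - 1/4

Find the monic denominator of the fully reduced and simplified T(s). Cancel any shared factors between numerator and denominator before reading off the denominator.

Step 1 - multiply F2, F3 (series): 3/(3*s^2 - 2*s + 1)
Step 2 - series reduction of F4, F5: (16*s^2 - 8*s + 1)/(4*s - 16)
Step 3 - sum the parallel branches (F2*F3), (F4*F5): (48*s^4 - 56*s^3 + 35*s^2 + 2*s - 47)/(12*s^3 - 56*s^2 + 36*s - 16)
Step 4 - close the feedback loop around F1, ((F2*F3)+(F4*F5)): (36*s^3 - 168*s^2 + 108*s - 48)/(156*s^4 - 200*s^3 + 29*s^2 + 62*s - 173)
T(s) is the step-4 result (common factors already cancelled). Leading coefficient of the denominator: 156. Divide through by 156 for the monic polynomial.

Hence the answer: s^4 - 50*s^3/39 + 29*s^2/156 + 31*s/78 - 173/156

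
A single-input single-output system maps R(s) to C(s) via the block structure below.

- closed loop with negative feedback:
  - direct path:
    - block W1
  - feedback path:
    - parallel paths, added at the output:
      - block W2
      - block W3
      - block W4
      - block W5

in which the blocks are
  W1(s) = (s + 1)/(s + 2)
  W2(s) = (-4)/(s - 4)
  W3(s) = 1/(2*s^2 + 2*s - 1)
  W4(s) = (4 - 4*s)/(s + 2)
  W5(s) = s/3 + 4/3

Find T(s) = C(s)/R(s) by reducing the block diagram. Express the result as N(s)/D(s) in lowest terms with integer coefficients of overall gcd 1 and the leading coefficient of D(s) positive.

First reduce the diagram to T(s).

(1) add W2, W3, W4, W5 (parallel): (2*s^5 - 18*s^4 + 43*s^3 - 131*s^2 - 246*s + 80)/(6*s^4 - 6*s^3 - 63*s^2 - 42*s + 24)
(2) reduce the feedback loop with forward W1 and return (W2+W3+W4+W5): this yields T(s), and no further normalization is needed

Answer: (6*s^5 - 69*s^3 - 105*s^2 - 18*s + 24)/(2*s^6 - 10*s^5 + 31*s^4 - 163*s^3 - 545*s^2 - 226*s + 128)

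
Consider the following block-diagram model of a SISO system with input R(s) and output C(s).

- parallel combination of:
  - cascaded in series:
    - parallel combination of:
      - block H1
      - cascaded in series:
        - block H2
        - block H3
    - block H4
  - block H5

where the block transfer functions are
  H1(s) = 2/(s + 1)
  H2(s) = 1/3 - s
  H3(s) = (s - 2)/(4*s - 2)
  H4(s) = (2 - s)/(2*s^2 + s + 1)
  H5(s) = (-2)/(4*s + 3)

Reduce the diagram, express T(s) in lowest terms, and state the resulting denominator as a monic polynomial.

The answer is s^5 + 7*s^4/4 + s^3 + 3*s^2/16 - s/4 - 3/16.

Reasoning:
Step 1: multiply H2, H3 (series) = (-3*s^2 + 7*s - 2)/(12*s - 6)
Step 2: combine H1, (H2*H3) in parallel = (-3*s^3 + 4*s^2 + 29*s - 14)/(12*s^2 + 6*s - 6)
Step 3: series reduction of (H1+(H2*H3)), H4 = (3*s^4 - 10*s^3 - 21*s^2 + 72*s - 28)/(24*s^4 + 24*s^3 + 6*s^2 - 6)
Step 4: reduce the parallel group ((H1+(H2*H3))*H4), H5 = (12*s^5 - 79*s^4 - 162*s^3 + 213*s^2 + 104*s - 72)/(96*s^5 + 168*s^4 + 96*s^3 + 18*s^2 - 24*s - 18)
The result of step 4 is T(s) in lowest terms. Its denominator has leading coefficient 96; dividing the denominator through by 96 makes it monic.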